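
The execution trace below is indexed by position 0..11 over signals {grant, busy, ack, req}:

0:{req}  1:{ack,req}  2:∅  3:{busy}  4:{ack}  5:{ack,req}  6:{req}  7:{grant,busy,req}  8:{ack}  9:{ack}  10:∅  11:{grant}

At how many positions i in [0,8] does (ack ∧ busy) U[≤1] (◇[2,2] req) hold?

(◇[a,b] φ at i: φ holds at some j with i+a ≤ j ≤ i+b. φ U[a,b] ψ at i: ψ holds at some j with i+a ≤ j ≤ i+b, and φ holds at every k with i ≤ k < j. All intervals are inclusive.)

3

Evaluate at each i in [0,8]:
  i=0: ✗ (no rhs in [0,1])
  i=1: ✗ (no rhs in [1,2])
  i=2: ✗ (lhs fails at k=2 before rhs at j=3)
  i=3: ✓ (rhs at j=3)
  i=4: ✓ (rhs at j=4)
  i=5: ✓ (rhs at j=5)
  i=6: ✗ (no rhs in [6,7])
  i=7: ✗ (no rhs in [7,8])
  i=8: ✗ (no rhs in [8,9])
Positions where it holds: {3, 4, 5} → 3.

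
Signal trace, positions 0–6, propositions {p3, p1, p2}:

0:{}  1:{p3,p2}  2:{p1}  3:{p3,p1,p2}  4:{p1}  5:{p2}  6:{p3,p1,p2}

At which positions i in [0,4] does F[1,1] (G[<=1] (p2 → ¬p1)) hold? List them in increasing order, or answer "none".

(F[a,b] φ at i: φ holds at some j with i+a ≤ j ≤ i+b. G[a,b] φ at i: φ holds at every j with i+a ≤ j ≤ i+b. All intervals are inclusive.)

0, 3

Evaluate at each i in [0,4]:
  i=0: ✓ (witness j=1)
  i=1: ✗ (none in [2,2])
  i=2: ✗ (none in [3,3])
  i=3: ✓ (witness j=4)
  i=4: ✗ (none in [5,5])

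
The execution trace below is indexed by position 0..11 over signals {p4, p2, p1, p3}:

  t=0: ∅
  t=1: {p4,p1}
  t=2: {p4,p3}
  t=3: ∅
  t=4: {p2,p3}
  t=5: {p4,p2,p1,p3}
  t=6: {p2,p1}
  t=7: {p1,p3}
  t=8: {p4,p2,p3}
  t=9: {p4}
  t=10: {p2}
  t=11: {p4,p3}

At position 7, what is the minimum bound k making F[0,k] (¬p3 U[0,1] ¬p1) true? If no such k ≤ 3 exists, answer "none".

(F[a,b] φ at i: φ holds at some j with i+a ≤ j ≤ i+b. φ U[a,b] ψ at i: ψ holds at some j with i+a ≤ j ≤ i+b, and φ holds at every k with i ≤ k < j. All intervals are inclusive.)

Scan j = 7,8,… for (¬p3 U[0,1] ¬p1):
  j=7: fails
  j=8: holds
First hit at j=8, so smallest k = 8-7 = 1.

1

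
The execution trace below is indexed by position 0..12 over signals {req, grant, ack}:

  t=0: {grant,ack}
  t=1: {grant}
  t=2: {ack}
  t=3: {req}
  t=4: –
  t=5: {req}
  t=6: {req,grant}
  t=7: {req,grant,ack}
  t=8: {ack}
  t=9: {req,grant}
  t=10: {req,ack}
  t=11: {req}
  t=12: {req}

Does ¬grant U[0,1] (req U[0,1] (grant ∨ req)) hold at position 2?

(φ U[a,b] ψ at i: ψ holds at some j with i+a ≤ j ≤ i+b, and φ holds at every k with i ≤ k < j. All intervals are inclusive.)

Yes

Need some j in [2,3] with (req U[0,1] (grant ∨ req)), and ¬grant at every k in [2,j-1].
  j=2: (req U[0,1] (grant ∨ req)) — fails.
  j=3: (req U[0,1] (grant ∨ req)) holds; ¬grant holds at every k in [2,2] → satisfied.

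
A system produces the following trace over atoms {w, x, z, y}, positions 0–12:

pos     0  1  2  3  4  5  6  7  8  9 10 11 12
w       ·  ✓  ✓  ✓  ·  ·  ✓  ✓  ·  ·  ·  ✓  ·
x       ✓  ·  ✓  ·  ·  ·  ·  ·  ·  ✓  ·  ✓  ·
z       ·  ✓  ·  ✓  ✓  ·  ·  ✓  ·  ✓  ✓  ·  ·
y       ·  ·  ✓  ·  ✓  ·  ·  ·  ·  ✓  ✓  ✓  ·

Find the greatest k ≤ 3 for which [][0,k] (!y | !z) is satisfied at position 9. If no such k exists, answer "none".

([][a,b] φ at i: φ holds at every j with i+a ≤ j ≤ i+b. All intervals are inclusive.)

(!y | !z) must hold from j=9 onward; find where it first fails.
  j=9: fails → no k works.

none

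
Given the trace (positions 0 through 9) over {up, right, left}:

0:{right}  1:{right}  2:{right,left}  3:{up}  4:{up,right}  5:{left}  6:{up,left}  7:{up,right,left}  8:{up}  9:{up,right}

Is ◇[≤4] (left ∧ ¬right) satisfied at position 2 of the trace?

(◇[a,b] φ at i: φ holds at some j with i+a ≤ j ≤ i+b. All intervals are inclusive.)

Check (left ∧ ¬right) at each j in [2,6]:
  j=2: false
  j=3: false
  j=4: false
  j=5: true
  j=6: true
Found at j=5 → formula holds.

Holds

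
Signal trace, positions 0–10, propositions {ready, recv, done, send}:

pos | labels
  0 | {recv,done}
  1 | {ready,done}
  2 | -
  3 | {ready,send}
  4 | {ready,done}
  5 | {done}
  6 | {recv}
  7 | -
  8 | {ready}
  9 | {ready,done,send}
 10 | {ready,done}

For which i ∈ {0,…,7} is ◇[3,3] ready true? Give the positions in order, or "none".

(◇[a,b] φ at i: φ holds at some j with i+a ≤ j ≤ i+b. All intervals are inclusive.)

0, 1, 5, 6, 7

Evaluate at each i in [0,7]:
  i=0: ✓ (witness j=3)
  i=1: ✓ (witness j=4)
  i=2: ✗ (none in [5,5])
  i=3: ✗ (none in [6,6])
  i=4: ✗ (none in [7,7])
  i=5: ✓ (witness j=8)
  i=6: ✓ (witness j=9)
  i=7: ✓ (witness j=10)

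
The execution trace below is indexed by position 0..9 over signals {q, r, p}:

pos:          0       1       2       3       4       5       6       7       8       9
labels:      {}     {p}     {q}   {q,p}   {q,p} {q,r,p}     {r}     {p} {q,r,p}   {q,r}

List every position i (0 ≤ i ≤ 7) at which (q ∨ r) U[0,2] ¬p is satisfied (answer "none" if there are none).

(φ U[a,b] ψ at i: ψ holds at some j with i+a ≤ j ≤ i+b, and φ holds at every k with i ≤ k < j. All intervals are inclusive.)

Evaluate at each i in [0,7]:
  i=0: ✓ (rhs at j=0)
  i=1: ✗ (lhs fails at k=1 before rhs at j=2)
  i=2: ✓ (rhs at j=2)
  i=3: ✗ (no rhs in [3,5])
  i=4: ✓ (rhs at j=6; lhs holds on [4,5])
  i=5: ✓ (rhs at j=6; lhs holds on [5,5])
  i=6: ✓ (rhs at j=6)
  i=7: ✗ (lhs fails at k=7 before rhs at j=9)

0, 2, 4, 5, 6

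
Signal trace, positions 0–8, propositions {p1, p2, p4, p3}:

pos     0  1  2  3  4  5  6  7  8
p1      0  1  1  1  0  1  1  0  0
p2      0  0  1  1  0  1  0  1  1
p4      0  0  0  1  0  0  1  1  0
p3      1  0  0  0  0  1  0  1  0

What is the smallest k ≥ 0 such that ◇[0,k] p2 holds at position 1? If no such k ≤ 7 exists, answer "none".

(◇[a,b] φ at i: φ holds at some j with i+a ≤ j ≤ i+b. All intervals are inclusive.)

Scan j = 1,2,… for p2:
  j=1: fails
  j=2: holds
First hit at j=2, so smallest k = 2-1 = 1.

1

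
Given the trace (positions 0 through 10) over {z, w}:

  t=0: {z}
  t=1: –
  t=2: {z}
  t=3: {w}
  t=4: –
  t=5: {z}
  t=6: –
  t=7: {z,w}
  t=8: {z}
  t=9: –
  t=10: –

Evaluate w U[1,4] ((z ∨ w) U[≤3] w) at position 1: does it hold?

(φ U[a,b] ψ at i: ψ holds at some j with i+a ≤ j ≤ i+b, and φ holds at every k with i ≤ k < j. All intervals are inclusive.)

Need some j in [2,5] with ((z ∨ w) U[≤3] w), and w at every k in [1,j-1].
  j=2: ((z ∨ w) U[≤3] w) holds, but w fails at k=1 → not this j.
  j=3: ((z ∨ w) U[≤3] w) holds, but w fails at k=1 → not this j.
  j=4: ((z ∨ w) U[≤3] w) — fails.
  j=5: ((z ∨ w) U[≤3] w) — fails.
No j in the window works → until fails.

False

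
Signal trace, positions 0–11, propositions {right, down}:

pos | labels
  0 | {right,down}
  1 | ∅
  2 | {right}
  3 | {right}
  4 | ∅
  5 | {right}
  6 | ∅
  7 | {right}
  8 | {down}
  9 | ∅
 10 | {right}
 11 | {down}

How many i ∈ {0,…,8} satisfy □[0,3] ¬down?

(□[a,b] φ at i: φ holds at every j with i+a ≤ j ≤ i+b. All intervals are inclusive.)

Evaluate at each i in [0,8]:
  i=0: ✗ (fails at j=0)
  i=1: ✓ (all of [1,4])
  i=2: ✓ (all of [2,5])
  i=3: ✓ (all of [3,6])
  i=4: ✓ (all of [4,7])
  i=5: ✗ (fails at j=8)
  i=6: ✗ (fails at j=8)
  i=7: ✗ (fails at j=8)
  i=8: ✗ (fails at j=8)
Positions where it holds: {1, 2, 3, 4} → 4.

4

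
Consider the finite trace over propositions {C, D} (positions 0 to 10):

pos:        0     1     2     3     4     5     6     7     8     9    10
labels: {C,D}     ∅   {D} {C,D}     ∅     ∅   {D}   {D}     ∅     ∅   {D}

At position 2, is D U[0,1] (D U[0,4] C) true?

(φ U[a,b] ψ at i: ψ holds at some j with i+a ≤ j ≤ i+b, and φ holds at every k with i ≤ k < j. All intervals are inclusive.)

Need some j in [2,3] with (D U[0,4] C), and D at every k in [2,j-1].
  j=2: (D U[0,4] C) holds; no prefix to check → satisfied.

True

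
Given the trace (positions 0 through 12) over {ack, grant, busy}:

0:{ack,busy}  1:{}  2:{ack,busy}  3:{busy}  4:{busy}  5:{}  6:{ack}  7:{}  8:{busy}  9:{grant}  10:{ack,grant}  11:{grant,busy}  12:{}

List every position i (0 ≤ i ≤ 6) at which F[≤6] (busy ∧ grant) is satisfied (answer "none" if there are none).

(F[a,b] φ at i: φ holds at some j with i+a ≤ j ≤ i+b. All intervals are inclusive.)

5, 6

Evaluate at each i in [0,6]:
  i=0: ✗ (none in [0,6])
  i=1: ✗ (none in [1,7])
  i=2: ✗ (none in [2,8])
  i=3: ✗ (none in [3,9])
  i=4: ✗ (none in [4,10])
  i=5: ✓ (witness j=11)
  i=6: ✓ (witness j=11)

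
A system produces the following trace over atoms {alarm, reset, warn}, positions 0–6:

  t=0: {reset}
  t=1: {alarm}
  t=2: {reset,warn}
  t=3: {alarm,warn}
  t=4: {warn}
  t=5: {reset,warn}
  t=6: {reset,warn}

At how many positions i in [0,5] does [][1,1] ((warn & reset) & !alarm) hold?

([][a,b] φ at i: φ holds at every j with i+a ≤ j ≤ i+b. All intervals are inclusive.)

Evaluate at each i in [0,5]:
  i=0: ✗ (fails at j=1)
  i=1: ✓ (all of [2,2])
  i=2: ✗ (fails at j=3)
  i=3: ✗ (fails at j=4)
  i=4: ✓ (all of [5,5])
  i=5: ✓ (all of [6,6])
Positions where it holds: {1, 4, 5} → 3.

3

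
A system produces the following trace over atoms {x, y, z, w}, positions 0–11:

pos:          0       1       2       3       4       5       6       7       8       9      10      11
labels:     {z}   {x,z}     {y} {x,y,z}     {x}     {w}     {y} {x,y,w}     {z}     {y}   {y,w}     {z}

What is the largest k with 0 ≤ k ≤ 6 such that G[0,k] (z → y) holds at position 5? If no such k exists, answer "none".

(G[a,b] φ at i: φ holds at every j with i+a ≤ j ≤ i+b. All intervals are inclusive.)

(z → y) must hold from j=5 onward; find where it first fails.
  j=5: holds
  j=6: holds
  j=7: holds
  j=8: fails
Holds on [5,7], so largest k = 2.

2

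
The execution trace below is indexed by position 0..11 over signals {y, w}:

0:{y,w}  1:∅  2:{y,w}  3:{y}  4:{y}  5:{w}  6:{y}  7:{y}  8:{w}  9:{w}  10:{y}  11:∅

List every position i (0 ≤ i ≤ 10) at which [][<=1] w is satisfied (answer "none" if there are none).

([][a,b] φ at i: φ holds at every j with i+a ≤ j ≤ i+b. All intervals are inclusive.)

Evaluate at each i in [0,10]:
  i=0: ✗ (fails at j=1)
  i=1: ✗ (fails at j=1)
  i=2: ✗ (fails at j=3)
  i=3: ✗ (fails at j=3)
  i=4: ✗ (fails at j=4)
  i=5: ✗ (fails at j=6)
  i=6: ✗ (fails at j=6)
  i=7: ✗ (fails at j=7)
  i=8: ✓ (all of [8,9])
  i=9: ✗ (fails at j=10)
  i=10: ✗ (fails at j=10)

8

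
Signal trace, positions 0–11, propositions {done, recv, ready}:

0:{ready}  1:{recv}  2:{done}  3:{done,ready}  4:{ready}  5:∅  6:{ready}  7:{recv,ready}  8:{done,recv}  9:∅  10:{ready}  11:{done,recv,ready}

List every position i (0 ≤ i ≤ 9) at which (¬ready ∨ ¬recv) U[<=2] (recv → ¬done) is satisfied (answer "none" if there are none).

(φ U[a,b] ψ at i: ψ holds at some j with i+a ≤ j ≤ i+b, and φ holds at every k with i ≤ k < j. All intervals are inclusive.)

0, 1, 2, 3, 4, 5, 6, 7, 8, 9

Evaluate at each i in [0,9]:
  i=0: ✓ (rhs at j=0)
  i=1: ✓ (rhs at j=1)
  i=2: ✓ (rhs at j=2)
  i=3: ✓ (rhs at j=3)
  i=4: ✓ (rhs at j=4)
  i=5: ✓ (rhs at j=5)
  i=6: ✓ (rhs at j=6)
  i=7: ✓ (rhs at j=7)
  i=8: ✓ (rhs at j=9; lhs holds on [8,8])
  i=9: ✓ (rhs at j=9)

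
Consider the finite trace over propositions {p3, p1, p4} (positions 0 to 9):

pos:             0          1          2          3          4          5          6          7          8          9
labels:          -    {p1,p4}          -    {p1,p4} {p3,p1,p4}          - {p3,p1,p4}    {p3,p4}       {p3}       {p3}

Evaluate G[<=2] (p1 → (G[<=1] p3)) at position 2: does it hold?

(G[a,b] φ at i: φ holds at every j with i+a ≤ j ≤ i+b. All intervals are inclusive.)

Check (p1 → (G[<=1] p3)) at every j in [2,4]:
  j=2: antecedent false → ✓
  j=3: antecedent true; consequent fails at 3 → ✗
  j=4: antecedent true; consequent fails at 5 → ✗
Fails at j=3 → formula fails.

No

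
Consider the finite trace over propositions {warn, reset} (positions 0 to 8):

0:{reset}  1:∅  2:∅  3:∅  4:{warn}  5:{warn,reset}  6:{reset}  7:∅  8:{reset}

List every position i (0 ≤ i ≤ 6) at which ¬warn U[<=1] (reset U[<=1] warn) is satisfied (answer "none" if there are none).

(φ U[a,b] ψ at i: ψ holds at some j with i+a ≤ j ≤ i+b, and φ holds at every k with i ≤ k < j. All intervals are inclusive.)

3, 4, 5

Evaluate at each i in [0,6]:
  i=0: ✗ (no rhs in [0,1])
  i=1: ✗ (no rhs in [1,2])
  i=2: ✗ (no rhs in [2,3])
  i=3: ✓ (rhs at j=4; lhs holds on [3,3])
  i=4: ✓ (rhs at j=4)
  i=5: ✓ (rhs at j=5)
  i=6: ✗ (no rhs in [6,7])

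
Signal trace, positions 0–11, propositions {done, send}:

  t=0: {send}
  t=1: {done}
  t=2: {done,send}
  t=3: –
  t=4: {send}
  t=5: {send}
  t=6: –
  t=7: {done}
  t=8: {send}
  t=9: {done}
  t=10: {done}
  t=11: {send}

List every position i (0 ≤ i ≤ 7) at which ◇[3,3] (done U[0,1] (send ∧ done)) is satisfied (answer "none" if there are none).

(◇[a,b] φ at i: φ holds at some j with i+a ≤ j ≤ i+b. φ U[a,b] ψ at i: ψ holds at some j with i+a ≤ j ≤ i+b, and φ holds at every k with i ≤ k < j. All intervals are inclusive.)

none

Evaluate at each i in [0,7]:
  i=0: ✗ (none in [3,3])
  i=1: ✗ (none in [4,4])
  i=2: ✗ (none in [5,5])
  i=3: ✗ (none in [6,6])
  i=4: ✗ (none in [7,7])
  i=5: ✗ (none in [8,8])
  i=6: ✗ (none in [9,9])
  i=7: ✗ (none in [10,10])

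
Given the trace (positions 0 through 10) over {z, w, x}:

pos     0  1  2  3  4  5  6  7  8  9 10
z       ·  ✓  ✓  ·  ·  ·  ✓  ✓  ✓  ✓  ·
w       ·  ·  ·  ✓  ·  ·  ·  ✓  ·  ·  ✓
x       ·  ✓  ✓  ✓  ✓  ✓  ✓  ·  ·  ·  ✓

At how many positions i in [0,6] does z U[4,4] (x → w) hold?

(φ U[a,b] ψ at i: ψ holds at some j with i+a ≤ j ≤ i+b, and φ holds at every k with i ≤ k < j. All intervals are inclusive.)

Evaluate at each i in [0,6]:
  i=0: ✗ (no rhs in [4,4])
  i=1: ✗ (no rhs in [5,5])
  i=2: ✗ (no rhs in [6,6])
  i=3: ✗ (lhs fails at k=3 before rhs at j=7)
  i=4: ✗ (lhs fails at k=4 before rhs at j=8)
  i=5: ✗ (lhs fails at k=5 before rhs at j=9)
  i=6: ✓ (rhs at j=10; lhs holds on [6,9])
Positions where it holds: {6} → 1.

1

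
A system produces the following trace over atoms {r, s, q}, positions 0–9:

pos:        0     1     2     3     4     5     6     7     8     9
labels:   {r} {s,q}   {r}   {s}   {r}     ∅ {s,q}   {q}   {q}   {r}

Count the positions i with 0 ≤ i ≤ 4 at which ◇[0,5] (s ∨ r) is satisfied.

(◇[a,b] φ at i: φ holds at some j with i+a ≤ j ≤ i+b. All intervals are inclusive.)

Evaluate at each i in [0,4]:
  i=0: ✓ (witness j=0)
  i=1: ✓ (witness j=1)
  i=2: ✓ (witness j=2)
  i=3: ✓ (witness j=3)
  i=4: ✓ (witness j=4)
Positions where it holds: {0, 1, 2, 3, 4} → 5.

5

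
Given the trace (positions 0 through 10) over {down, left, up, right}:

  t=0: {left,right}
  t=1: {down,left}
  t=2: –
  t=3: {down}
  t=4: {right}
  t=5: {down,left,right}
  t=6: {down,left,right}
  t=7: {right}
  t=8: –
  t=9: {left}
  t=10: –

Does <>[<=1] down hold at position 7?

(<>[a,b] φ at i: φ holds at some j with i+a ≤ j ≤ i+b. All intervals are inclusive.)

No

Check down at each j in [7,8]:
  j=7: false
  j=8: false
No position in the window satisfies it → formula fails.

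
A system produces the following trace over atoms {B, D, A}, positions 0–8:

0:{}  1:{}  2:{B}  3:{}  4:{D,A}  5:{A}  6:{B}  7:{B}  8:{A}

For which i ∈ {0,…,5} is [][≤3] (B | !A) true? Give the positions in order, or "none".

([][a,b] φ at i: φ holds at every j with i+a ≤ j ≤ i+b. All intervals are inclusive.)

Evaluate at each i in [0,5]:
  i=0: ✓ (all of [0,3])
  i=1: ✗ (fails at j=4)
  i=2: ✗ (fails at j=4)
  i=3: ✗ (fails at j=4)
  i=4: ✗ (fails at j=4)
  i=5: ✗ (fails at j=5)

0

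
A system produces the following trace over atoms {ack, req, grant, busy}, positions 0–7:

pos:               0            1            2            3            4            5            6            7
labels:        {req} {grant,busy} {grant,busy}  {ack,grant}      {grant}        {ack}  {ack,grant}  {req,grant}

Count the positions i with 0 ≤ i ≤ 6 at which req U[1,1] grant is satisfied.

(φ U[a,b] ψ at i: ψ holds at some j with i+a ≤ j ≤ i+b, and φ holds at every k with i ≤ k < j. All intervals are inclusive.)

Evaluate at each i in [0,6]:
  i=0: ✓ (rhs at j=1; lhs holds on [0,0])
  i=1: ✗ (lhs fails at k=1 before rhs at j=2)
  i=2: ✗ (lhs fails at k=2 before rhs at j=3)
  i=3: ✗ (lhs fails at k=3 before rhs at j=4)
  i=4: ✗ (no rhs in [5,5])
  i=5: ✗ (lhs fails at k=5 before rhs at j=6)
  i=6: ✗ (lhs fails at k=6 before rhs at j=7)
Positions where it holds: {0} → 1.

1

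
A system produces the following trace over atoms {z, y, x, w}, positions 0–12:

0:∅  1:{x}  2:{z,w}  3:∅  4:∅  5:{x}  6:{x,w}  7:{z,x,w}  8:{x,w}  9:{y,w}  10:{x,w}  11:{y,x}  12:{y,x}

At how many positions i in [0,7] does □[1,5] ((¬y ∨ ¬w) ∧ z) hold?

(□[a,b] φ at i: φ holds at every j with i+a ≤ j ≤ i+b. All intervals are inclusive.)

0

Evaluate at each i in [0,7]:
  i=0: ✗ (fails at j=1)
  i=1: ✗ (fails at j=3)
  i=2: ✗ (fails at j=3)
  i=3: ✗ (fails at j=4)
  i=4: ✗ (fails at j=5)
  i=5: ✗ (fails at j=6)
  i=6: ✗ (fails at j=8)
  i=7: ✗ (fails at j=8)
Positions where it holds: {} → 0.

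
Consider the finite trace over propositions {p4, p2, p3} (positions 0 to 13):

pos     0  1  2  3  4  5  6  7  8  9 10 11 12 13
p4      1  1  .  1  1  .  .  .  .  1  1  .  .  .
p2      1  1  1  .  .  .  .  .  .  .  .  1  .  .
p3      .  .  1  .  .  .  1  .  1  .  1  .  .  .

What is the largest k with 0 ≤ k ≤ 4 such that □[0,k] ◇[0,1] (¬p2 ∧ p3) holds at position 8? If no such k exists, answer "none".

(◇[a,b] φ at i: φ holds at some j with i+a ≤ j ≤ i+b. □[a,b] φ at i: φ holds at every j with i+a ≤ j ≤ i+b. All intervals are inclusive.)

2

◇[0,1] (¬p2 ∧ p3) must hold from j=8 onward; find where it first fails.
  j=8: holds
  j=9: holds
  j=10: holds
  j=11: fails
Holds on [8,10], so largest k = 2.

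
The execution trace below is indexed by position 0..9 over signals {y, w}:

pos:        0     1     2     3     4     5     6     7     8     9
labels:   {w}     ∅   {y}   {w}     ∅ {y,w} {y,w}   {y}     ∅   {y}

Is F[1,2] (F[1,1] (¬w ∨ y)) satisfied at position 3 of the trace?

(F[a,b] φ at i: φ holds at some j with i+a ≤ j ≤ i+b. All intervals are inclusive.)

Check F[1,1] (¬w ∨ y) at each j in [4,5]:
  j=4: holds (witness at 5)
  j=5: holds (witness at 6)
Found at j=4 → formula holds.

Yes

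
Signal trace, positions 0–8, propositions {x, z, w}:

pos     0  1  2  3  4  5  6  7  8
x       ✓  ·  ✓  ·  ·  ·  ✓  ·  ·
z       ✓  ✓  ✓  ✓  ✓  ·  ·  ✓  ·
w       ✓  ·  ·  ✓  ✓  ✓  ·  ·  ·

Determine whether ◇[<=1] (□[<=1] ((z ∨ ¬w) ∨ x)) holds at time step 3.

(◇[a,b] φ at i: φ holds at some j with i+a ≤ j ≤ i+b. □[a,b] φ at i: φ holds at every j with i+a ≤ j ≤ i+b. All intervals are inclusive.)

Holds

Check □[<=1] ((z ∨ ¬w) ∨ x) at each j in [3,4]:
  j=3: holds on [3,4]
  j=4: fails at 5
Found at j=3 → formula holds.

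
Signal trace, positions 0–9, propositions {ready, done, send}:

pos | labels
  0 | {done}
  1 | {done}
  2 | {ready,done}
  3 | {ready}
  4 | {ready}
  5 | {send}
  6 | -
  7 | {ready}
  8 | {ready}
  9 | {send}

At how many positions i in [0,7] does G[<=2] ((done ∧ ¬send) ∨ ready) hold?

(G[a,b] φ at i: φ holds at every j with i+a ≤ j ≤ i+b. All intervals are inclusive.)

3

Evaluate at each i in [0,7]:
  i=0: ✓ (all of [0,2])
  i=1: ✓ (all of [1,3])
  i=2: ✓ (all of [2,4])
  i=3: ✗ (fails at j=5)
  i=4: ✗ (fails at j=5)
  i=5: ✗ (fails at j=5)
  i=6: ✗ (fails at j=6)
  i=7: ✗ (fails at j=9)
Positions where it holds: {0, 1, 2} → 3.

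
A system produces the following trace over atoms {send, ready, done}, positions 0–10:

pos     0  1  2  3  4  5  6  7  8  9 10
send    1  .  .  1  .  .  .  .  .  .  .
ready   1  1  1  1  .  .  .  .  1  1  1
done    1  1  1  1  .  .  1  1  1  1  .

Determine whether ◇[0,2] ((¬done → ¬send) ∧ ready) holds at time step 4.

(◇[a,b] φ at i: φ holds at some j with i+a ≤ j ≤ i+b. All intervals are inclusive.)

False

Check ((¬done → ¬send) ∧ ready) at each j in [4,6]:
  j=4: false
  j=5: false
  j=6: false
No position in the window satisfies it → formula fails.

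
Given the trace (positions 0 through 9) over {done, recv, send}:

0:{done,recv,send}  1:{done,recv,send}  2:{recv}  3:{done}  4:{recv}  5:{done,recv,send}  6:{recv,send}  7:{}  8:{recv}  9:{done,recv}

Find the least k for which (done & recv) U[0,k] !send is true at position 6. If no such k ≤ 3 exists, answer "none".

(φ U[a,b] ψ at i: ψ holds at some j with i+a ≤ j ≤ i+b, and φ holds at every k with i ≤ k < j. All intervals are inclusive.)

Need earliest j ≥ 6 with !send, and (done & recv) at every k in [6,j-1].
  j=6: rhs fails.
  j=7: rhs holds but lhs fails at k=6.
  j=8: rhs holds but lhs fails at k=6.
  j=9: rhs holds but lhs fails at k=6.
No witness within the range → none.

none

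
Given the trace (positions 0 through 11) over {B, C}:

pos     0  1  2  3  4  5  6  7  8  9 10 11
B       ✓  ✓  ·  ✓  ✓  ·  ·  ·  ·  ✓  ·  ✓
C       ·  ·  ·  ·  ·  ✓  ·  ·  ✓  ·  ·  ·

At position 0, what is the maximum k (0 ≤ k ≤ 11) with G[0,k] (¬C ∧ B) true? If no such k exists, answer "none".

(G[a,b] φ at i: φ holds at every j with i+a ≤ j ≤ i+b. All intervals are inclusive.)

1

(¬C ∧ B) must hold from j=0 onward; find where it first fails.
  j=0: holds
  j=1: holds
  j=2: fails
Holds on [0,1], so largest k = 1.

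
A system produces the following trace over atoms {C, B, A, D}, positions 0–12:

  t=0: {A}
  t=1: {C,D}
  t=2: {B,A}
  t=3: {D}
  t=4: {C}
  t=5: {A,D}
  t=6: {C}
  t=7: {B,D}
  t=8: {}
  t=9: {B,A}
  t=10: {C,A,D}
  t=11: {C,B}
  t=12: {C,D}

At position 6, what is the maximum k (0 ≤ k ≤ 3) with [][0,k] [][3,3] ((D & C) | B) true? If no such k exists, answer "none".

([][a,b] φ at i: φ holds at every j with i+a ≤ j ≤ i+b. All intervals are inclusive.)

3

[][3,3] ((D & C) | B) must hold from j=6 onward; find where it first fails.
  j=6: holds
  j=7: holds
  j=8: holds
  j=9: holds
Holds through j=9; largest k = 3.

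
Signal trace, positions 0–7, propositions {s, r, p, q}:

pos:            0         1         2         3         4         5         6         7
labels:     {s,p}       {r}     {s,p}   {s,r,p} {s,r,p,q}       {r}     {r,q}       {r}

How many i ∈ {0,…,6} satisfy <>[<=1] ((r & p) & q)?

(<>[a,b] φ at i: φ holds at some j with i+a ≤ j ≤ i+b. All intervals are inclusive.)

Evaluate at each i in [0,6]:
  i=0: ✗ (none in [0,1])
  i=1: ✗ (none in [1,2])
  i=2: ✗ (none in [2,3])
  i=3: ✓ (witness j=4)
  i=4: ✓ (witness j=4)
  i=5: ✗ (none in [5,6])
  i=6: ✗ (none in [6,7])
Positions where it holds: {3, 4} → 2.

2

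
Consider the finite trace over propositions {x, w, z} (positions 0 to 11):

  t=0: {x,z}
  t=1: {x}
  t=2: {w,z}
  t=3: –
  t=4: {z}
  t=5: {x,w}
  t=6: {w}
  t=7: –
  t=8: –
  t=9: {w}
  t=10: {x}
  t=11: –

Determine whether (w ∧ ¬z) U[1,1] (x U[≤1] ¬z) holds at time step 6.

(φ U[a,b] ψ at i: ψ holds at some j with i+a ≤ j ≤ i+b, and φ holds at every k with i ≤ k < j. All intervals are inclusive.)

True

Need some j in [7,7] with (x U[≤1] ¬z), and (w ∧ ¬z) at every k in [6,j-1].
  j=7: (x U[≤1] ¬z) holds; (w ∧ ¬z) holds at every k in [6,6] → satisfied.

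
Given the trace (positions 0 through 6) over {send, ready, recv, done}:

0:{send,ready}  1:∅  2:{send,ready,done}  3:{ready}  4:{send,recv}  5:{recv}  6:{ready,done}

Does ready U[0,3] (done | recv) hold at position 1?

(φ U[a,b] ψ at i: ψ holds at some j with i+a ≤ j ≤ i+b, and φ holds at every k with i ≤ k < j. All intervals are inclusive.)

Need some j in [1,4] with (done | recv), and ready at every k in [1,j-1].
  j=1: (done | recv) false.
  j=2: (done | recv) holds, but ready fails at k=1 → not this j.
  j=3: (done | recv) false.
  j=4: (done | recv) holds, but ready fails at k=1 → not this j.
No j in the window works → until fails.

False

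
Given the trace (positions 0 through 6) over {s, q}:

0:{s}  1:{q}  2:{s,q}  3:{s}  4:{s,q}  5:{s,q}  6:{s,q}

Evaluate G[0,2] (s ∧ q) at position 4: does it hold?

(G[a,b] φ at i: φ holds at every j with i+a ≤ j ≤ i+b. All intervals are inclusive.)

Check (s ∧ q) at every j in [4,6]:
  j=4: true
  j=5: true
  j=6: true
All positions satisfy it → formula holds.

Holds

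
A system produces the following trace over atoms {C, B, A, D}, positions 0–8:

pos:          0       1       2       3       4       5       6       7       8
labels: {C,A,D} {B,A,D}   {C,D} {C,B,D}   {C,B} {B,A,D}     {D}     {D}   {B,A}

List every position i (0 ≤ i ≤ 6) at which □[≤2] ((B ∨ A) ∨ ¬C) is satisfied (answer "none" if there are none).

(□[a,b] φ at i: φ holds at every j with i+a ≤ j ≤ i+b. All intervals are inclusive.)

Evaluate at each i in [0,6]:
  i=0: ✗ (fails at j=2)
  i=1: ✗ (fails at j=2)
  i=2: ✗ (fails at j=2)
  i=3: ✓ (all of [3,5])
  i=4: ✓ (all of [4,6])
  i=5: ✓ (all of [5,7])
  i=6: ✓ (all of [6,8])

3, 4, 5, 6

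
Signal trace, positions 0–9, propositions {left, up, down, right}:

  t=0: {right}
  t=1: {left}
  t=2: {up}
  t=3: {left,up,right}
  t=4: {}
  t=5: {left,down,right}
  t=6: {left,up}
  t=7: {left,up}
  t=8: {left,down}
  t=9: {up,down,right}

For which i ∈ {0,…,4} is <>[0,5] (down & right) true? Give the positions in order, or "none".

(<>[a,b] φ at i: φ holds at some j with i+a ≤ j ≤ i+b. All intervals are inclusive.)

0, 1, 2, 3, 4

Evaluate at each i in [0,4]:
  i=0: ✓ (witness j=5)
  i=1: ✓ (witness j=5)
  i=2: ✓ (witness j=5)
  i=3: ✓ (witness j=5)
  i=4: ✓ (witness j=5)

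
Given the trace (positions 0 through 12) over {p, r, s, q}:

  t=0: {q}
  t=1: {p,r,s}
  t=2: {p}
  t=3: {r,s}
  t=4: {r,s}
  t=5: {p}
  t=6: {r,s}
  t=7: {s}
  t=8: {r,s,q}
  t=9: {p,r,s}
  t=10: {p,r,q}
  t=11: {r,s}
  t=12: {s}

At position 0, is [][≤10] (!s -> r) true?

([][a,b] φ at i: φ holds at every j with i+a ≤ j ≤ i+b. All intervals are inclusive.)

Check (!s -> r) at every j in [0,10]:
  j=0: antecedent true; consequent false → ✗
  j=1: antecedent false → ✓
  j=2: antecedent true; consequent false → ✗
  j=3: antecedent false → ✓
  j=4: antecedent false → ✓
  j=5: antecedent true; consequent false → ✗
  j=6: antecedent false → ✓
  j=7: antecedent false → ✓
  j=8: antecedent false → ✓
  j=9: antecedent false → ✓
  j=10: antecedent true; consequent true → ✓
Fails at j=0 → formula fails.

False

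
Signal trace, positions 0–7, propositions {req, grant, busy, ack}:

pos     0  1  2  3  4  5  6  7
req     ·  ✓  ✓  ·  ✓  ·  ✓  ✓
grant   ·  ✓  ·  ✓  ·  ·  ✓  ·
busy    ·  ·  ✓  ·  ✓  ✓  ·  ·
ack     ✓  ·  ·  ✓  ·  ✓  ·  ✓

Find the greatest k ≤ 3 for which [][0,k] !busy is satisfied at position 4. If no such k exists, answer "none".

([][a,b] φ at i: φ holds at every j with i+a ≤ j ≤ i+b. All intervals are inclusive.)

none

!busy must hold from j=4 onward; find where it first fails.
  j=4: fails → no k works.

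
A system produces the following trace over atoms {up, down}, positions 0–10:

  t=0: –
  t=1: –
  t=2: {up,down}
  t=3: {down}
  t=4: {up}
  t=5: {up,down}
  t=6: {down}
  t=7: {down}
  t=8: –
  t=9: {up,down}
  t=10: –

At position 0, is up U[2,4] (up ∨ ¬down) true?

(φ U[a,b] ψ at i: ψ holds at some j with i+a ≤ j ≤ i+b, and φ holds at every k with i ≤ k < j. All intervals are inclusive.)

Need some j in [2,4] with (up ∨ ¬down), and up at every k in [0,j-1].
  j=2: (up ∨ ¬down) holds, but up fails at k=0 → not this j.
  j=3: (up ∨ ¬down) false.
  j=4: (up ∨ ¬down) holds, but up fails at k=0 → not this j.
No j in the window works → until fails.

Does not hold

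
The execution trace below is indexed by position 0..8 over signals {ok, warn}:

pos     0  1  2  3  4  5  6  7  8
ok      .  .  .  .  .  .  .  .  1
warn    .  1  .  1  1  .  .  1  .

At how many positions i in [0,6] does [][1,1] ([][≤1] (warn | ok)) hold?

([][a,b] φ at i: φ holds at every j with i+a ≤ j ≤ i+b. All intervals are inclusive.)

Evaluate at each i in [0,6]:
  i=0: ✗ (fails at j=1)
  i=1: ✗ (fails at j=2)
  i=2: ✓ (all of [3,3])
  i=3: ✗ (fails at j=4)
  i=4: ✗ (fails at j=5)
  i=5: ✗ (fails at j=6)
  i=6: ✓ (all of [7,7])
Positions where it holds: {2, 6} → 2.

2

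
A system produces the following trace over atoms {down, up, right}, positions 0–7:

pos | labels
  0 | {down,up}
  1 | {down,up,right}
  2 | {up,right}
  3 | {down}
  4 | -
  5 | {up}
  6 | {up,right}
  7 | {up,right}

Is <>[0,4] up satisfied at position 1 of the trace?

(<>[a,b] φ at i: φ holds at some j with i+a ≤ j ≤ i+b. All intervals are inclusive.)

Check up at each j in [1,5]:
  j=1: true
  j=2: true
  j=3: false
  j=4: false
  j=5: true
Found at j=1 → formula holds.

True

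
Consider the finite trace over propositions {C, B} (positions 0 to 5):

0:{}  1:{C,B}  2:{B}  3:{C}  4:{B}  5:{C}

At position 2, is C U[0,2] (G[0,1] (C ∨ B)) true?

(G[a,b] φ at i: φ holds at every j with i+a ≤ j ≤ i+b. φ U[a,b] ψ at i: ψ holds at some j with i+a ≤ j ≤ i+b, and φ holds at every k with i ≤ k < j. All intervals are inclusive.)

True

Need some j in [2,4] with G[0,1] (C ∨ B), and C at every k in [2,j-1].
  j=2: G[0,1] (C ∨ B) holds; no prefix to check → satisfied.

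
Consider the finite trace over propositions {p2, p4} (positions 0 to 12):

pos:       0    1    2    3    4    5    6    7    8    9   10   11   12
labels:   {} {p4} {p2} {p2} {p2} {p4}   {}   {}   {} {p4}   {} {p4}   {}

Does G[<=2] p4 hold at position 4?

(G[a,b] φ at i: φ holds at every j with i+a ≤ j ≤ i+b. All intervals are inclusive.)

No

Check p4 at every j in [4,6]:
  j=4: false
  j=5: true
  j=6: false
Fails at j=4 → formula fails.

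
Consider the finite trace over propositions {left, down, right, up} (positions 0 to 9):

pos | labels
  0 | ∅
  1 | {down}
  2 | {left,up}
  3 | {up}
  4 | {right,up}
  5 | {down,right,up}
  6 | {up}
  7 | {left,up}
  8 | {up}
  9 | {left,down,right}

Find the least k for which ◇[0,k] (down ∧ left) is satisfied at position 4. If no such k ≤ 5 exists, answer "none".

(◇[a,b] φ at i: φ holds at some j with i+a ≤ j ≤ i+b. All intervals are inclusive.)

Scan j = 4,5,… for (down ∧ left):
  j=4: fails
  j=5: fails
  j=6: fails
  j=7: fails
  j=8: fails
  j=9: holds
First hit at j=9, so smallest k = 9-4 = 5.

5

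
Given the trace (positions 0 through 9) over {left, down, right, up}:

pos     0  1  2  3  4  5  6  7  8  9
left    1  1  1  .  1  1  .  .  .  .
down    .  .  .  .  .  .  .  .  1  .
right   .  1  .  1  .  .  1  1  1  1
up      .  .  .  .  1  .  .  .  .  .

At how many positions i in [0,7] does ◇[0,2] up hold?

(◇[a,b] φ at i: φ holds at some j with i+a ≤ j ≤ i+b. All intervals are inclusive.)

3

Evaluate at each i in [0,7]:
  i=0: ✗ (none in [0,2])
  i=1: ✗ (none in [1,3])
  i=2: ✓ (witness j=4)
  i=3: ✓ (witness j=4)
  i=4: ✓ (witness j=4)
  i=5: ✗ (none in [5,7])
  i=6: ✗ (none in [6,8])
  i=7: ✗ (none in [7,9])
Positions where it holds: {2, 3, 4} → 3.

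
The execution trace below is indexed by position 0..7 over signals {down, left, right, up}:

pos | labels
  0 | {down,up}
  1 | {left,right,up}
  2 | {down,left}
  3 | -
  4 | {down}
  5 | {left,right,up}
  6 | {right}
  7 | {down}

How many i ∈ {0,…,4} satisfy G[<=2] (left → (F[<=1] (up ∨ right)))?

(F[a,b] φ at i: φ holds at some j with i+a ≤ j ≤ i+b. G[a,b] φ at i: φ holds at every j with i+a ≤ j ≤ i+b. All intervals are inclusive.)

Evaluate at each i in [0,4]:
  i=0: ✗ (fails at j=2)
  i=1: ✗ (fails at j=2)
  i=2: ✗ (fails at j=2)
  i=3: ✓ (all of [3,5])
  i=4: ✓ (all of [4,6])
Positions where it holds: {3, 4} → 2.

2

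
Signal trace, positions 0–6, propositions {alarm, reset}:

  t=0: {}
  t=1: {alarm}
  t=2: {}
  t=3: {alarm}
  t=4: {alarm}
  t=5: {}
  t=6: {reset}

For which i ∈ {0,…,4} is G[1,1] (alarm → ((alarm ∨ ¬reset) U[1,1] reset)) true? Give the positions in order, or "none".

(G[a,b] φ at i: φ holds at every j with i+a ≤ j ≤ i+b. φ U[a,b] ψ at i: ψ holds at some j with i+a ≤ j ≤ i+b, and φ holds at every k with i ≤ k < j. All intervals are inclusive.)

1, 4

Evaluate at each i in [0,4]:
  i=0: ✗ (fails at j=1)
  i=1: ✓ (all of [2,2])
  i=2: ✗ (fails at j=3)
  i=3: ✗ (fails at j=4)
  i=4: ✓ (all of [5,5])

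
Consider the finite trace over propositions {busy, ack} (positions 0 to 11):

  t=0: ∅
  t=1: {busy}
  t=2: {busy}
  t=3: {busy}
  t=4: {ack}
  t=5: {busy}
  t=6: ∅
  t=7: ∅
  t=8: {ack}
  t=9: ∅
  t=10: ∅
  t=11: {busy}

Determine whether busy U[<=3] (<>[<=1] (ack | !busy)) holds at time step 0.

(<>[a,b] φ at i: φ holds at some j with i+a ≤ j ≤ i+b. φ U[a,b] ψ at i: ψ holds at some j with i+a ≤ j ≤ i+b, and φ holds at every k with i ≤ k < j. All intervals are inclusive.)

Need some j in [0,3] with <>[<=1] (ack | !busy), and busy at every k in [0,j-1].
  j=0: <>[<=1] (ack | !busy) holds; no prefix to check → satisfied.

True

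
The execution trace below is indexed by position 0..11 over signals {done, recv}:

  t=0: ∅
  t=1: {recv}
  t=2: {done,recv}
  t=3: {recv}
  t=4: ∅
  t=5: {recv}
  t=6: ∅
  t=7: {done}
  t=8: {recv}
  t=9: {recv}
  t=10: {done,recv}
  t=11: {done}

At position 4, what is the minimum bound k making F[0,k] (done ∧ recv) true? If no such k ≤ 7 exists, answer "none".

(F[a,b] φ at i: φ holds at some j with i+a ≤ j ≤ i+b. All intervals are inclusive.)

6

Scan j = 4,5,… for (done ∧ recv):
  j=4: fails
  j=5: fails
  j=6: fails
  j=7: fails
  j=8: fails
  j=9: fails
  j=10: holds
First hit at j=10, so smallest k = 10-4 = 6.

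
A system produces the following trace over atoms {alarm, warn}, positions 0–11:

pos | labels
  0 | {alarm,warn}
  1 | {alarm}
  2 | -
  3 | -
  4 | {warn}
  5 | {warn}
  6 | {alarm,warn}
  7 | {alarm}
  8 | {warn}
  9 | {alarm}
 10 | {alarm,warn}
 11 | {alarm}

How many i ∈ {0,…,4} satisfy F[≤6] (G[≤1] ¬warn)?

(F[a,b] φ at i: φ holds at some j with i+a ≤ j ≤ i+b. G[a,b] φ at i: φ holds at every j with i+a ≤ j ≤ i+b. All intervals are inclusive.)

3

Evaluate at each i in [0,4]:
  i=0: ✓ (witness j=1)
  i=1: ✓ (witness j=1)
  i=2: ✓ (witness j=2)
  i=3: ✗ (none in [3,9])
  i=4: ✗ (none in [4,10])
Positions where it holds: {0, 1, 2} → 3.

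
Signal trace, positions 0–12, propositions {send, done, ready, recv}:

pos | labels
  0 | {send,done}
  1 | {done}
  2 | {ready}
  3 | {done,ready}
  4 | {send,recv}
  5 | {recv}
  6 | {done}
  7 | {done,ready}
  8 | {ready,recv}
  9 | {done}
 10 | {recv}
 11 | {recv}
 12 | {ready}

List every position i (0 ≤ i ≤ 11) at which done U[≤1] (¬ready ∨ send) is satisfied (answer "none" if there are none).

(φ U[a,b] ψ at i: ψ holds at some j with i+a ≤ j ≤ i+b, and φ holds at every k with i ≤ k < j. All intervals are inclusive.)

Evaluate at each i in [0,11]:
  i=0: ✓ (rhs at j=0)
  i=1: ✓ (rhs at j=1)
  i=2: ✗ (no rhs in [2,3])
  i=3: ✓ (rhs at j=4; lhs holds on [3,3])
  i=4: ✓ (rhs at j=4)
  i=5: ✓ (rhs at j=5)
  i=6: ✓ (rhs at j=6)
  i=7: ✗ (no rhs in [7,8])
  i=8: ✗ (lhs fails at k=8 before rhs at j=9)
  i=9: ✓ (rhs at j=9)
  i=10: ✓ (rhs at j=10)
  i=11: ✓ (rhs at j=11)

0, 1, 3, 4, 5, 6, 9, 10, 11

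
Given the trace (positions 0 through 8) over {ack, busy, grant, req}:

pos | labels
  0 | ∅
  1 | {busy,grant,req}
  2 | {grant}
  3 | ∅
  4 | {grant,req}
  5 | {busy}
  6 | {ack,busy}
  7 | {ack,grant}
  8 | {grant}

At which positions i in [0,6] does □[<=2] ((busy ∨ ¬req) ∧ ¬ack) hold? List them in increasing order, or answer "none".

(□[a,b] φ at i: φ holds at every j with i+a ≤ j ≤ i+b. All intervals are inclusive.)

Evaluate at each i in [0,6]:
  i=0: ✓ (all of [0,2])
  i=1: ✓ (all of [1,3])
  i=2: ✗ (fails at j=4)
  i=3: ✗ (fails at j=4)
  i=4: ✗ (fails at j=4)
  i=5: ✗ (fails at j=6)
  i=6: ✗ (fails at j=6)

0, 1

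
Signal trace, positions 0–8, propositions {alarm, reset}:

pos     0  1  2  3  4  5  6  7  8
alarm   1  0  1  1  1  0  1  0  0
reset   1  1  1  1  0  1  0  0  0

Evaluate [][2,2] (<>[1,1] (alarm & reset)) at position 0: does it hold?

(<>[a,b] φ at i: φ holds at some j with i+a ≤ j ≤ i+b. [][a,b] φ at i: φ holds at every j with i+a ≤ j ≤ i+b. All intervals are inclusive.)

Check <>[1,1] (alarm & reset) at every j in [2,2]:
  j=2: holds (witness at 3)
All positions satisfy it → formula holds.

Yes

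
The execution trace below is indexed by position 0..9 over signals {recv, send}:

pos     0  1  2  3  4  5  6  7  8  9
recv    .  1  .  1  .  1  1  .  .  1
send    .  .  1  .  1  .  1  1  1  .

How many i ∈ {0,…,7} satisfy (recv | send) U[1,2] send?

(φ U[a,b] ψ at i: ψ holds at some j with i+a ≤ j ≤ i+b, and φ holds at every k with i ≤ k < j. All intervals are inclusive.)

Evaluate at each i in [0,7]:
  i=0: ✗ (lhs fails at k=0 before rhs at j=2)
  i=1: ✓ (rhs at j=2; lhs holds on [1,1])
  i=2: ✓ (rhs at j=4; lhs holds on [2,3])
  i=3: ✓ (rhs at j=4; lhs holds on [3,3])
  i=4: ✓ (rhs at j=6; lhs holds on [4,5])
  i=5: ✓ (rhs at j=6; lhs holds on [5,5])
  i=6: ✓ (rhs at j=7; lhs holds on [6,6])
  i=7: ✓ (rhs at j=8; lhs holds on [7,7])
Positions where it holds: {1, 2, 3, 4, 5, 6, 7} → 7.

7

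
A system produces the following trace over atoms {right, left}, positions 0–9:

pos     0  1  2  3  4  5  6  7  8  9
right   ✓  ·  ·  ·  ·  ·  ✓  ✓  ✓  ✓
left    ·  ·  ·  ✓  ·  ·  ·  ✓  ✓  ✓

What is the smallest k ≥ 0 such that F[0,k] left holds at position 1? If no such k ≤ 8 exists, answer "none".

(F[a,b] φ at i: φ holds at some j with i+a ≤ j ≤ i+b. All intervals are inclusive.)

2

Scan j = 1,2,… for left:
  j=1: fails
  j=2: fails
  j=3: holds
First hit at j=3, so smallest k = 3-1 = 2.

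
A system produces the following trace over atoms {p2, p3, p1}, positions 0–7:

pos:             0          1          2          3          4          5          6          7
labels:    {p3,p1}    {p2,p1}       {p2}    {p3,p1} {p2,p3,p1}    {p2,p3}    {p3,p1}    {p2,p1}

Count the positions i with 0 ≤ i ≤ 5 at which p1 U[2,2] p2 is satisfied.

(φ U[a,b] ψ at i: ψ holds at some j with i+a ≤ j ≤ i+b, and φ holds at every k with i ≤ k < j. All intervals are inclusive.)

2

Evaluate at each i in [0,5]:
  i=0: ✓ (rhs at j=2; lhs holds on [0,1])
  i=1: ✗ (no rhs in [3,3])
  i=2: ✗ (lhs fails at k=2 before rhs at j=4)
  i=3: ✓ (rhs at j=5; lhs holds on [3,4])
  i=4: ✗ (no rhs in [6,6])
  i=5: ✗ (lhs fails at k=5 before rhs at j=7)
Positions where it holds: {0, 3} → 2.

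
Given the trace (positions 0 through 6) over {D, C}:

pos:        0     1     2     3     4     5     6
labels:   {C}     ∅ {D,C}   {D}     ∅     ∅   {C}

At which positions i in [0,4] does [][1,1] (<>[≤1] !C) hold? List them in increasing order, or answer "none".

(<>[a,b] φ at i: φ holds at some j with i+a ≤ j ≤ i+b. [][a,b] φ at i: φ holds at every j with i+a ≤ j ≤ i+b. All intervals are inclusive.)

Evaluate at each i in [0,4]:
  i=0: ✓ (all of [1,1])
  i=1: ✓ (all of [2,2])
  i=2: ✓ (all of [3,3])
  i=3: ✓ (all of [4,4])
  i=4: ✓ (all of [5,5])

0, 1, 2, 3, 4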